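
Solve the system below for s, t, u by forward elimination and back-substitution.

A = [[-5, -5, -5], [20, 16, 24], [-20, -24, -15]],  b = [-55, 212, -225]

(3, 5, 3)

Forward elimination on [A|b]:
R2 <- R2 - (-4)*R1:  [  0  -4   4  -8 ]
R3 <- R3 - (4)*R1:  [  0  -4   5  -5 ]
R3 <- R3 - (1)*R2:  [ 0  0  1  3 ]
Row echelon form:
[ -5  -5  -5  |  -55 ]
[  0  -4   4  |   -8 ]
[  0   0   1  |    3 ]
Back-substitution:
u = (3) / 1 = 3
t = (-8 - (4)*(3)) / -4 = 5
s = (-55 - (-5)*(5) - (-5)*(3)) / -5 = 3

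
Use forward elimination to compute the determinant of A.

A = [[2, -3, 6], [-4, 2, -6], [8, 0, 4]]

det(A) = 16

Forward elimination:
R2 <- R2 - (-2)*R1:  [  0  -4   6 ]
R3 <- R3 - (4)*R1:  [   0   12  -20 ]
R3 <- R3 - (-3)*R2:  [  0   0  -2 ]
Upper-triangular form:
[ 2  -3   6 ]
[ 0  -4   6 ]
[ 0   0  -2 ]
det(A) = (-1)^0 * (2) * (-4) * (-2) = 16  (0 row swaps -> sign +1)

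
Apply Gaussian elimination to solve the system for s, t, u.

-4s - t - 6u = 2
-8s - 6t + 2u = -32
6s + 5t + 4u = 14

Forward elimination on [A|b]:
R2 <- R2 - (2)*R1:  [   0   -4   14  -36 ]
R3 <- R3 - (-3/2)*R1:  [   0  7/2   -5   17 ]
R3 <- R3 - (-7/8)*R2:  [     0      0   29/4  -29/2 ]
Row echelon form:
[ -4  -1    -6  |      2 ]
[  0  -4    14  |    -36 ]
[  0   0  29/4  |  -29/2 ]
Back-substitution:
u = (-29/2) / (29/4) = -2
t = (-36 - (14)*(-2)) / -4 = 2
s = (2 - (-1)*(2) - (-6)*(-2)) / -4 = 2

(2, 2, -2)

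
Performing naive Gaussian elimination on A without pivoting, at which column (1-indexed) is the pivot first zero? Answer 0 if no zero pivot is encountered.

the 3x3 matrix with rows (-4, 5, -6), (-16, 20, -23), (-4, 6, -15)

first zero-pivot column = 2

Naive forward elimination:
R2 <- R2 - (4)*R1:  [ 0  0  1 ]
R3 <- R3 - (1)*R1:  [  0   1  -9 ]
Matrix at this point:
[ -4  5  -6 ]
[  0  0   1 ]
[  0  1  -9 ]
Pivot entry (2,2) is zero but row 3 has 1 in column 2 -> naive elimination stops; a row interchange (e.g. R2 <-> R3) would be required here.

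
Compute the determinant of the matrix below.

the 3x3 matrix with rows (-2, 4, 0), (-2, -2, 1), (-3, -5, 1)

Forward elimination:
R2 <- R2 - (1)*R1:  [  0  -6   1 ]
R3 <- R3 - (3/2)*R1:  [   0  -11    1 ]
R3 <- R3 - (11/6)*R2:  [    0     0  -5/6 ]
Upper-triangular form:
[ -2   4     0 ]
[  0  -6     1 ]
[  0   0  -5/6 ]
det(A) = (-1)^0 * (-2) * (-6) * (-5/6) = -10  (0 row swaps -> sign +1)

det(A) = -10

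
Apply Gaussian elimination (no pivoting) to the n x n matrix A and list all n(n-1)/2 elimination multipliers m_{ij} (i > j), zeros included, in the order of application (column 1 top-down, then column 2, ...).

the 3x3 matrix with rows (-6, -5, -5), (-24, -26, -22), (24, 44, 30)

Forward elimination:
R2 <- R2 - (4)*R1:  [  0  -6  -2 ]
R3 <- R3 - (-4)*R1:  [  0  24  10 ]
R3 <- R3 - (-4)*R2:  [ 0  0  2 ]
Multipliers (in order of application): m_{21} = 4, m_{31} = -4, m_{32} = -4

multipliers: 4, -4, -4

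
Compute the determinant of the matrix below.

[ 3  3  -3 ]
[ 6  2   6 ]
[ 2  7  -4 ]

det(A) = -156

Forward elimination:
R2 <- R2 - (2)*R1:  [  0  -4  12 ]
R3 <- R3 - (2/3)*R1:  [  0   5  -2 ]
R3 <- R3 - (-5/4)*R2:  [  0   0  13 ]
Upper-triangular form:
[ 3   3  -3 ]
[ 0  -4  12 ]
[ 0   0  13 ]
det(A) = (-1)^0 * (3) * (-4) * (13) = -156  (0 row swaps -> sign +1)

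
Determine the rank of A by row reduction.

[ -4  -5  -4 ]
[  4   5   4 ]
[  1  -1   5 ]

rank(A) = 2

Row reduction:
R2 <- R2 - (-1)*R1:  [ 0  0  0 ]
R3 <- R3 - (-1/4)*R1:  [    0  -9/4     4 ]
R2 <-> R3   (pivot in column 2 was zero)
[ -4    -5  -4 ]
[  0  -9/4   4 ]
[  0     0   0 ]
Row echelon form:
[ -4    -5  -4 ]
[  0  -9/4   4 ]
[  0     0   0 ]
Nonzero rows / pivot columns: 2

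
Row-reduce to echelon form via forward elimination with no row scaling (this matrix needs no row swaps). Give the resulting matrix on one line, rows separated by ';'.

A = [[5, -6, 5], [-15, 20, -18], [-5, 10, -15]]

REF = [5 -6 5; 0 2 -3; 0 0 -4]

Forward elimination:
R2 <- R2 - (-3)*R1:  [  0   2  -3 ]
R3 <- R3 - (-1)*R1:  [   0    4  -10 ]
R3 <- R3 - (2)*R2:  [  0   0  -4 ]
Row echelon form:
[ 5  -6   5 ]
[ 0   2  -3 ]
[ 0   0  -4 ]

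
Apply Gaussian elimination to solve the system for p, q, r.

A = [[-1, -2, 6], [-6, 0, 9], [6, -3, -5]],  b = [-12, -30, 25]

Forward elimination on [A|b]:
R2 <- R2 - (6)*R1:  [   0   12  -27   42 ]
R3 <- R3 - (-6)*R1:  [   0  -15   31  -47 ]
R3 <- R3 - (-5/4)*R2:  [     0      0  -11/4   11/2 ]
Row echelon form:
[ -1  -2      6  |   -12 ]
[  0  12    -27  |    42 ]
[  0   0  -11/4  |  11/2 ]
Back-substitution:
r = (11/2) / (-11/4) = -2
q = (42 - (-27)*(-2)) / 12 = -1
p = (-12 - (-2)*(-1) - (6)*(-2)) / -1 = 2

(2, -1, -2)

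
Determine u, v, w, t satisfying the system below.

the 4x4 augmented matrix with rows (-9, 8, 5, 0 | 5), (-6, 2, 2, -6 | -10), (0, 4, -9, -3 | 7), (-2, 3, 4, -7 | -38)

(-4, -2, -3, 4)

Forward elimination on [A|b]:
R2 <- R2 - (2/3)*R1:  [     0  -10/3   -4/3     -6  -40/3 ]
R4 <- R4 - (2/9)*R1:  [      0    11/9    26/9      -7  -352/9 ]
R3 <- R3 - (-6/5)*R2:  [     0      0  -53/5  -51/5     -9 ]
R4 <- R4 - (-11/30)*R2:  [     0      0   12/5  -46/5    -44 ]
R4 <- R4 - (-12/53)*R3:  [        0         0         0   -610/53  -2440/53 ]
Row echelon form:
[ -9      8      5        0  |         5 ]
[  0  -10/3   -4/3       -6  |     -40/3 ]
[  0      0  -53/5    -51/5  |        -9 ]
[  0      0      0  -610/53  |  -2440/53 ]
Back-substitution:
t = (-2440/53) / (-610/53) = 4
w = (-9 - (-51/5)*(4)) / (-53/5) = -3
v = (-40/3 - (-4/3)*(-3) - (-6)*(4)) / (-10/3) = -2
u = (5 - (8)*(-2) - (5)*(-3)) / -9 = -4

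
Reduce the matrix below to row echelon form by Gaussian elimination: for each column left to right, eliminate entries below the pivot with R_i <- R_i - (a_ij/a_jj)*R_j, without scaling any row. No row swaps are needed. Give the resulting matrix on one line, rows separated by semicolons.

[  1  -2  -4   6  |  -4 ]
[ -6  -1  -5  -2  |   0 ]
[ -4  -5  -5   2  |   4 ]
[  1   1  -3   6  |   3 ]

REF = [1 -2 -4 6 -4; 0 -13 -29 34 -24; 0 0 8 -8 12; 0 0 0 28/13 10]

Forward elimination:
R2 <- R2 - (-6)*R1:  [   0  -13  -29   34  -24 ]
R3 <- R3 - (-4)*R1:  [   0  -13  -21   26  -12 ]
R4 <- R4 - (1)*R1:  [ 0  3  1  0  7 ]
R3 <- R3 - (1)*R2:  [  0   0   8  -8  12 ]
R4 <- R4 - (-3/13)*R2:  [      0       0  -74/13  102/13   19/13 ]
R4 <- R4 - (-37/52)*R3:  [     0      0      0  28/13     10 ]
Row echelon form:
[ 1   -2   -4      6  |   -4 ]
[ 0  -13  -29     34  |  -24 ]
[ 0    0    8     -8  |   12 ]
[ 0    0    0  28/13  |   10 ]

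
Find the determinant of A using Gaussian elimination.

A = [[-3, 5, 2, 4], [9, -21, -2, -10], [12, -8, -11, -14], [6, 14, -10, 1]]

Forward elimination:
R2 <- R2 - (-3)*R1:  [  0  -6   4   2 ]
R3 <- R3 - (-4)*R1:  [  0  12  -3   2 ]
R4 <- R4 - (-2)*R1:  [  0  24  -6   9 ]
R3 <- R3 - (-2)*R2:  [ 0  0  5  6 ]
R4 <- R4 - (-4)*R2:  [  0   0  10  17 ]
R4 <- R4 - (2)*R3:  [ 0  0  0  5 ]
Upper-triangular form:
[ -3   5  2  4 ]
[  0  -6  4  2 ]
[  0   0  5  6 ]
[  0   0  0  5 ]
det(A) = (-1)^0 * (-3) * (-6) * (5) * (5) = 450  (0 row swaps -> sign +1)

det(A) = 450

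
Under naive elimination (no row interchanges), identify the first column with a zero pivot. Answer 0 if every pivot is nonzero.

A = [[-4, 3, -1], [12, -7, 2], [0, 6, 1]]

Naive forward elimination:
R2 <- R2 - (-3)*R1:  [  0   2  -1 ]
R3 <- R3 - (3)*R2:  [ 0  0  4 ]
All pivots nonzero; naive elimination completes without hitting a zero pivot.

first zero-pivot column = 0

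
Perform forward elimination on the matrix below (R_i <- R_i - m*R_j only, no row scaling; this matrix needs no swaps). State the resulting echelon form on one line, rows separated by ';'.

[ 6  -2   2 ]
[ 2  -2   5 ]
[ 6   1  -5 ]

REF = [6 -2 2; 0 -4/3 13/3; 0 0 11/4]

Forward elimination:
R2 <- R2 - (1/3)*R1:  [    0  -4/3  13/3 ]
R3 <- R3 - (1)*R1:  [  0   3  -7 ]
R3 <- R3 - (-9/4)*R2:  [    0     0  11/4 ]
Row echelon form:
[ 6    -2     2 ]
[ 0  -4/3  13/3 ]
[ 0     0  11/4 ]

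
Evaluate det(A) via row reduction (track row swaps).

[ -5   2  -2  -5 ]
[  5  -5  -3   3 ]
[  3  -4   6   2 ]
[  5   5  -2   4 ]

det(A) = -601

Forward elimination:
R2 <- R2 - (-1)*R1:  [  0  -3  -5  -2 ]
R3 <- R3 - (-3/5)*R1:  [     0  -14/5   24/5     -1 ]
R4 <- R4 - (-1)*R1:  [  0   7  -4  -1 ]
R3 <- R3 - (14/15)*R2:  [      0       0  142/15   13/15 ]
R4 <- R4 - (-7/3)*R2:  [     0      0  -47/3  -17/3 ]
R4 <- R4 - (-235/142)*R3:  [        0         0         0  -601/142 ]
Upper-triangular form:
[ -5   2      -2        -5 ]
[  0  -3      -5        -2 ]
[  0   0  142/15     13/15 ]
[  0   0       0  -601/142 ]
det(A) = (-1)^0 * (-5) * (-3) * (142/15) * (-601/142) = -601  (0 row swaps -> sign +1)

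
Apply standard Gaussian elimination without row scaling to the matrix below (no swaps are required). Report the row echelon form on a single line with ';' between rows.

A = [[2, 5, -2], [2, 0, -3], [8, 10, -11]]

REF = [2 5 -2; 0 -5 -1; 0 0 -1]

Forward elimination:
R2 <- R2 - (1)*R1:  [  0  -5  -1 ]
R3 <- R3 - (4)*R1:  [   0  -10   -3 ]
R3 <- R3 - (2)*R2:  [  0   0  -1 ]
Row echelon form:
[ 2   5  -2 ]
[ 0  -5  -1 ]
[ 0   0  -1 ]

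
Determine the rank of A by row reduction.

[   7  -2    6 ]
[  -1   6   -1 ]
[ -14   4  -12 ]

rank(A) = 2

Row reduction:
R2 <- R2 - (-1/7)*R1:  [    0  40/7  -1/7 ]
R3 <- R3 - (-2)*R1:  [ 0  0  0 ]
Row echelon form:
[ 7    -2     6 ]
[ 0  40/7  -1/7 ]
[ 0     0     0 ]
Nonzero rows / pivot columns: 2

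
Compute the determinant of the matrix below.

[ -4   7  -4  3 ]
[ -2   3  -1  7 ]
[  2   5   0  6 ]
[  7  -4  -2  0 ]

det(A) = 1365

Forward elimination:
R2 <- R2 - (1/2)*R1:  [    0  -1/2     1  11/2 ]
R3 <- R3 - (-1/2)*R1:  [    0  17/2    -2  15/2 ]
R4 <- R4 - (-7/4)*R1:  [    0  33/4    -9  21/4 ]
R3 <- R3 - (-17)*R2:  [   0    0   15  101 ]
R4 <- R4 - (-33/2)*R2:  [    0     0  15/2    96 ]
R4 <- R4 - (1/2)*R3:  [    0     0     0  91/2 ]
Upper-triangular form:
[ -4     7  -4     3 ]
[  0  -1/2   1  11/2 ]
[  0     0  15   101 ]
[  0     0   0  91/2 ]
det(A) = (-1)^0 * (-4) * (-1/2) * (15) * (91/2) = 1365  (0 row swaps -> sign +1)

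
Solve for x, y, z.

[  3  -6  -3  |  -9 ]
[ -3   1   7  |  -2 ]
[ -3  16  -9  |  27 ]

(4, 3, 1)

Forward elimination on [A|b]:
R2 <- R2 - (-1)*R1:  [   0   -5    4  -11 ]
R3 <- R3 - (-1)*R1:  [   0   10  -12   18 ]
R3 <- R3 - (-2)*R2:  [  0   0  -4  -4 ]
Row echelon form:
[ 3  -6  -3  |   -9 ]
[ 0  -5   4  |  -11 ]
[ 0   0  -4  |   -4 ]
Back-substitution:
z = (-4) / -4 = 1
y = (-11 - (4)*(1)) / -5 = 3
x = (-9 - (-6)*(3) - (-3)*(1)) / 3 = 4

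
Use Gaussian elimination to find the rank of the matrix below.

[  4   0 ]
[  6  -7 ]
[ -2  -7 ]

rank(A) = 2

Row reduction:
R2 <- R2 - (3/2)*R1:  [  0  -7 ]
R3 <- R3 - (-1/2)*R1:  [  0  -7 ]
R3 <- R3 - (1)*R2:  [ 0  0 ]
Row echelon form:
[ 4   0 ]
[ 0  -7 ]
[ 0   0 ]
Nonzero rows / pivot columns: 2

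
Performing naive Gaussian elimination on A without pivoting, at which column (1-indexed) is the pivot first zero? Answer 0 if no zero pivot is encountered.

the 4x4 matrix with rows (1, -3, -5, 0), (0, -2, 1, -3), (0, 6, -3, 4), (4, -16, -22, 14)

Naive forward elimination:
R4 <- R4 - (4)*R1:  [  0  -4  -2  14 ]
R3 <- R3 - (-3)*R2:  [  0   0   0  -5 ]
R4 <- R4 - (2)*R2:  [  0   0  -4  20 ]
Matrix at this point:
[ 1  -3  -5   0 ]
[ 0  -2   1  -3 ]
[ 0   0   0  -5 ]
[ 0   0  -4  20 ]
Pivot entry (3,3) is zero but row 4 has -4 in column 3 -> naive elimination stops; a row interchange (e.g. R3 <-> R4) would be required here.

first zero-pivot column = 3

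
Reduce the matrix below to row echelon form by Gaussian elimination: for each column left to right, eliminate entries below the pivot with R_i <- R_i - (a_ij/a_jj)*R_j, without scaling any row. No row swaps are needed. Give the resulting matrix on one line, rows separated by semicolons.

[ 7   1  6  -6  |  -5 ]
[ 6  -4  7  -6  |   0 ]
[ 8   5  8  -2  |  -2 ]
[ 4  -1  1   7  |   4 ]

Forward elimination:
R2 <- R2 - (6/7)*R1:  [     0  -34/7   13/7   -6/7   30/7 ]
R3 <- R3 - (8/7)*R1:  [    0  27/7   8/7  34/7  26/7 ]
R4 <- R4 - (4/7)*R1:  [     0  -11/7  -17/7   73/7   48/7 ]
R3 <- R3 - (-27/34)*R2:  [      0       0   89/34   71/17  121/17 ]
R4 <- R4 - (11/34)*R2:  [       0        0  -103/34   182/17    93/17 ]
R4 <- R4 - (-103/89)*R3:  [       0        0        0  1383/89  1220/89 ]
Row echelon form:
[ 7      1      6       -6  |       -5 ]
[ 0  -34/7   13/7     -6/7  |     30/7 ]
[ 0      0  89/34    71/17  |   121/17 ]
[ 0      0      0  1383/89  |  1220/89 ]

REF = [7 1 6 -6 -5; 0 -34/7 13/7 -6/7 30/7; 0 0 89/34 71/17 121/17; 0 0 0 1383/89 1220/89]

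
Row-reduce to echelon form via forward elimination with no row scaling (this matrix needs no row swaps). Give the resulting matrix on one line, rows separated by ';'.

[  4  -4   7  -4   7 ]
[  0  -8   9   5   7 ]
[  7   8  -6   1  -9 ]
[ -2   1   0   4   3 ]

Forward elimination:
R3 <- R3 - (7/4)*R1:  [     0     15  -73/4      8  -85/4 ]
R4 <- R4 - (-1/2)*R1:  [    0    -1   7/2     2  13/2 ]
R3 <- R3 - (-15/8)*R2:  [     0      0  -11/8  139/8  -65/8 ]
R4 <- R4 - (1/8)*R2:  [    0     0  19/8  11/8  45/8 ]
R4 <- R4 - (-19/11)*R3:  [       0        0        0  1381/44  -185/22 ]
Row echelon form:
[ 4  -4      7       -4        7 ]
[ 0  -8      9        5        7 ]
[ 0   0  -11/8    139/8    -65/8 ]
[ 0   0      0  1381/44  -185/22 ]

REF = [4 -4 7 -4 7; 0 -8 9 5 7; 0 0 -11/8 139/8 -65/8; 0 0 0 1381/44 -185/22]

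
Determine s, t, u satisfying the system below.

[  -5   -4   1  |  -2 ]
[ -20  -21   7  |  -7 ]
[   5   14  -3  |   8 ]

(0, 1, 2)

Forward elimination on [A|b]:
R2 <- R2 - (4)*R1:  [  0  -5   3   1 ]
R3 <- R3 - (-1)*R1:  [  0  10  -2   6 ]
R3 <- R3 - (-2)*R2:  [ 0  0  4  8 ]
Row echelon form:
[ -5  -4  1  |  -2 ]
[  0  -5  3  |   1 ]
[  0   0  4  |   8 ]
Back-substitution:
u = (8) / 4 = 2
t = (1 - (3)*(2)) / -5 = 1
s = (-2 - (-4)*(1) - (1)*(2)) / -5 = 0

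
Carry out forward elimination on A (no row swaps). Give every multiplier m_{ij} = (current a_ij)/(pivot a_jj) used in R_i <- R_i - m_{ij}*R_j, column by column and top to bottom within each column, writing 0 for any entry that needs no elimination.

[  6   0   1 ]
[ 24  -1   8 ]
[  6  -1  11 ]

Forward elimination:
R2 <- R2 - (4)*R1:  [  0  -1   4 ]
R3 <- R3 - (1)*R1:  [  0  -1  10 ]
R3 <- R3 - (1)*R2:  [ 0  0  6 ]
Multipliers (in order of application): m_{21} = 4, m_{31} = 1, m_{32} = 1

multipliers: 4, 1, 1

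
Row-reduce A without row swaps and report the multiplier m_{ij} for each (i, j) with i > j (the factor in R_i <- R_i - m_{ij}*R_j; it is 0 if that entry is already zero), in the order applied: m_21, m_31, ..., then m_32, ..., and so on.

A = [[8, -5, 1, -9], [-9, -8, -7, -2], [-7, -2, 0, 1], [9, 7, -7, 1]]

multipliers: -9/8, -7/8, 9/8, 51/109, -101/109, -1479/395

Forward elimination:
R2 <- R2 - (-9/8)*R1:  [      0  -109/8   -47/8   -97/8 ]
R3 <- R3 - (-7/8)*R1:  [     0  -51/8    7/8  -55/8 ]
R4 <- R4 - (9/8)*R1:  [     0  101/8  -65/8   89/8 ]
R3 <- R3 - (51/109)*R2:  [        0         0   395/109  -131/109 ]
R4 <- R4 - (-101/109)*R2:  [         0          0  -1479/109    -12/109 ]
R4 <- R4 - (-1479/395)*R3:  [         0          0          0  -1821/395 ]
Multipliers (in order of application): m_{21} = -9/8, m_{31} = -7/8, m_{41} = 9/8, m_{32} = 51/109, m_{42} = -101/109, m_{43} = -1479/395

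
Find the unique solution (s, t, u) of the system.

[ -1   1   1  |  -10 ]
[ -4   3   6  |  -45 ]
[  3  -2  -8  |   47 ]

Forward elimination on [A|b]:
R2 <- R2 - (4)*R1:  [  0  -1   2  -5 ]
R3 <- R3 - (-3)*R1:  [  0   1  -5  17 ]
R3 <- R3 - (-1)*R2:  [  0   0  -3  12 ]
Row echelon form:
[ -1   1   1  |  -10 ]
[  0  -1   2  |   -5 ]
[  0   0  -3  |   12 ]
Back-substitution:
u = (12) / -3 = -4
t = (-5 - (2)*(-4)) / -1 = -3
s = (-10 - (1)*(-3) - (1)*(-4)) / -1 = 3

(3, -3, -4)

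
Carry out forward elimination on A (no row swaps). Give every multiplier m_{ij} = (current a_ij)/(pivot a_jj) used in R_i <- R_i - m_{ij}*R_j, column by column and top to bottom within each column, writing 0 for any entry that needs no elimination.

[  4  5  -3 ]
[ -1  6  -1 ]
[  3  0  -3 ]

Forward elimination:
R2 <- R2 - (-1/4)*R1:  [    0  29/4  -7/4 ]
R3 <- R3 - (3/4)*R1:  [     0  -15/4   -3/4 ]
R3 <- R3 - (-15/29)*R2:  [      0       0  -48/29 ]
Multipliers (in order of application): m_{21} = -1/4, m_{31} = 3/4, m_{32} = -15/29

multipliers: -1/4, 3/4, -15/29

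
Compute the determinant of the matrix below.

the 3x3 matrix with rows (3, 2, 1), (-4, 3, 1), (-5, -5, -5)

det(A) = -45

Forward elimination:
R2 <- R2 - (-4/3)*R1:  [    0  17/3   7/3 ]
R3 <- R3 - (-5/3)*R1:  [     0   -5/3  -10/3 ]
R3 <- R3 - (-5/17)*R2:  [      0       0  -45/17 ]
Upper-triangular form:
[ 3     2       1 ]
[ 0  17/3     7/3 ]
[ 0     0  -45/17 ]
det(A) = (-1)^0 * (3) * (17/3) * (-45/17) = -45  (0 row swaps -> sign +1)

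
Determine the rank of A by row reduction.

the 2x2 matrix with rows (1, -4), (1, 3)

Row reduction:
R2 <- R2 - (1)*R1:  [ 0  7 ]
Row echelon form:
[ 1  -4 ]
[ 0   7 ]
Nonzero rows / pivot columns: 2

rank(A) = 2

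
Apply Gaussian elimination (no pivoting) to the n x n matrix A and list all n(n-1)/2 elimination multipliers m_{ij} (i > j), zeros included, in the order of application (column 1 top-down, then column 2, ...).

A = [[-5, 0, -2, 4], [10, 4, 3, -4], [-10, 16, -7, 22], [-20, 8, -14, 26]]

multipliers: -2, 2, 4, 4, 2, -4

Forward elimination:
R2 <- R2 - (-2)*R1:  [  0   4  -1   4 ]
R3 <- R3 - (2)*R1:  [  0  16  -3  14 ]
R4 <- R4 - (4)*R1:  [  0   8  -6  10 ]
R3 <- R3 - (4)*R2:  [  0   0   1  -2 ]
R4 <- R4 - (2)*R2:  [  0   0  -4   2 ]
R4 <- R4 - (-4)*R3:  [  0   0   0  -6 ]
Multipliers (in order of application): m_{21} = -2, m_{31} = 2, m_{41} = 4, m_{32} = 4, m_{42} = 2, m_{43} = -4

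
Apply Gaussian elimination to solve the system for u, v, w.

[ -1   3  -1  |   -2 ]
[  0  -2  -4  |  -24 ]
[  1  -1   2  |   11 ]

Forward elimination on [A|b]:
R3 <- R3 - (-1)*R1:  [ 0  2  1  9 ]
R3 <- R3 - (-1)*R2:  [   0    0   -3  -15 ]
Row echelon form:
[ -1   3  -1  |   -2 ]
[  0  -2  -4  |  -24 ]
[  0   0  -3  |  -15 ]
Back-substitution:
w = (-15) / -3 = 5
v = (-24 - (-4)*(5)) / -2 = 2
u = (-2 - (3)*(2) - (-1)*(5)) / -1 = 3

(3, 2, 5)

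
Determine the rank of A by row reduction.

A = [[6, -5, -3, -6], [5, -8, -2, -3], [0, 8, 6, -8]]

Row reduction:
R2 <- R2 - (5/6)*R1:  [     0  -23/6    1/2      2 ]
R3 <- R3 - (-48/23)*R2:  [      0       0  162/23  -88/23 ]
Row echelon form:
[ 6     -5      -3      -6 ]
[ 0  -23/6     1/2       2 ]
[ 0      0  162/23  -88/23 ]
Nonzero rows / pivot columns: 3

rank(A) = 3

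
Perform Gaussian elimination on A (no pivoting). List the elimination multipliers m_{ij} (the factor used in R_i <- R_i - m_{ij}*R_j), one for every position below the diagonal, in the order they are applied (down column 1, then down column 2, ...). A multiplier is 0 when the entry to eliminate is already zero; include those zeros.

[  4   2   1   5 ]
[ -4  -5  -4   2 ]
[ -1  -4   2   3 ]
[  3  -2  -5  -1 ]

multipliers: -1, -1/4, 3/4, 7/6, 7/6, -9/23

Forward elimination:
R2 <- R2 - (-1)*R1:  [  0  -3  -3   7 ]
R3 <- R3 - (-1/4)*R1:  [    0  -7/2   9/4  17/4 ]
R4 <- R4 - (3/4)*R1:  [     0   -7/2  -23/4  -19/4 ]
R3 <- R3 - (7/6)*R2:  [      0       0    23/4  -47/12 ]
R4 <- R4 - (7/6)*R2:  [       0        0     -9/4  -155/12 ]
R4 <- R4 - (-9/23)*R3:  [       0        0        0  -997/69 ]
Multipliers (in order of application): m_{21} = -1, m_{31} = -1/4, m_{41} = 3/4, m_{32} = 7/6, m_{42} = 7/6, m_{43} = -9/23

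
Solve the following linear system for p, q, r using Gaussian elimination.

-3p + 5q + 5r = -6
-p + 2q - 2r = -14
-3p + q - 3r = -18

Forward elimination on [A|b]:
R2 <- R2 - (1/3)*R1:  [     0    1/3  -11/3    -12 ]
R3 <- R3 - (1)*R1:  [   0   -4   -8  -12 ]
R3 <- R3 - (-12)*R2:  [    0     0   -52  -156 ]
Row echelon form:
[ -3    5      5  |    -6 ]
[  0  1/3  -11/3  |   -12 ]
[  0    0    -52  |  -156 ]
Back-substitution:
r = (-156) / -52 = 3
q = (-12 - (-11/3)*(3)) / (1/3) = -3
p = (-6 - (5)*(-3) - (5)*(3)) / -3 = 2

(2, -3, 3)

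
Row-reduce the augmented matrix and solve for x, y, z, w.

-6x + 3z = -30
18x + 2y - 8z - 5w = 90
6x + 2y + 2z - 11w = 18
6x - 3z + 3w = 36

(5, 5, 0, 2)

Forward elimination on [A|b]:
R2 <- R2 - (-3)*R1:  [  0   2   1  -5   0 ]
R3 <- R3 - (-1)*R1:  [   0    2    5  -11  -12 ]
R4 <- R4 - (-1)*R1:  [ 0  0  0  3  6 ]
R3 <- R3 - (1)*R2:  [   0    0    4   -6  -12 ]
Row echelon form:
[ -6  0  3   0  |  -30 ]
[  0  2  1  -5  |    0 ]
[  0  0  4  -6  |  -12 ]
[  0  0  0   3  |    6 ]
Back-substitution:
w = (6) / 3 = 2
z = (-12 - (-6)*(2)) / 4 = 0
y = (0 - (1)*(0) - (-5)*(2)) / 2 = 5
x = (-30 - (3)*(0)) / -6 = 5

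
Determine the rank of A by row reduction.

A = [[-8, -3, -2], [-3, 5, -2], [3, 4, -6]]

rank(A) = 3

Row reduction:
R2 <- R2 - (3/8)*R1:  [    0  49/8  -5/4 ]
R3 <- R3 - (-3/8)*R1:  [     0   23/8  -27/4 ]
R3 <- R3 - (23/49)*R2:  [       0        0  -302/49 ]
Row echelon form:
[ -8    -3       -2 ]
[  0  49/8     -5/4 ]
[  0     0  -302/49 ]
Nonzero rows / pivot columns: 3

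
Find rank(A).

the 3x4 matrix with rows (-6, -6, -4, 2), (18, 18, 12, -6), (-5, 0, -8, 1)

Row reduction:
R2 <- R2 - (-3)*R1:  [ 0  0  0  0 ]
R3 <- R3 - (5/6)*R1:  [     0      5  -14/3   -2/3 ]
R2 <-> R3   (pivot in column 2 was zero)
[ -6  -6     -4     2 ]
[  0   5  -14/3  -2/3 ]
[  0   0      0     0 ]
Row echelon form:
[ -6  -6     -4     2 ]
[  0   5  -14/3  -2/3 ]
[  0   0      0     0 ]
Nonzero rows / pivot columns: 2

rank(A) = 2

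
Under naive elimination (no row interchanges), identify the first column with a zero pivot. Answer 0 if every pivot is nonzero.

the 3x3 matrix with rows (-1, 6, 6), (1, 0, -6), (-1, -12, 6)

first zero-pivot column = 3

Naive forward elimination:
R2 <- R2 - (-1)*R1:  [ 0  6  0 ]
R3 <- R3 - (1)*R1:  [   0  -18    0 ]
R3 <- R3 - (-3)*R2:  [ 0  0  0 ]
Matrix at this point:
[ -1  6  6 ]
[  0  6  0 ]
[  0  0  0 ]
Pivot entry (3,3) in the last row is zero and there are no rows below to swap with -> zero pivot in column 3 (A is singular).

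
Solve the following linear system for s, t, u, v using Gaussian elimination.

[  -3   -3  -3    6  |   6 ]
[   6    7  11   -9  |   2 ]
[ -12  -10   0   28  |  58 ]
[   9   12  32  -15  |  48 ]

Forward elimination on [A|b]:
R2 <- R2 - (-2)*R1:  [  0   1   5   3  14 ]
R3 <- R3 - (4)*R1:  [  0   2  12   4  34 ]
R4 <- R4 - (-3)*R1:  [  0   3  23   3  66 ]
R3 <- R3 - (2)*R2:  [  0   0   2  -2   6 ]
R4 <- R4 - (3)*R2:  [  0   0   8  -6  24 ]
R4 <- R4 - (4)*R3:  [ 0  0  0  2  0 ]
Row echelon form:
[ -3  -3  -3   6  |   6 ]
[  0   1   5   3  |  14 ]
[  0   0   2  -2  |   6 ]
[  0   0   0   2  |   0 ]
Back-substitution:
v = (0) / 2 = 0
u = (6 - (-2)*(0)) / 2 = 3
t = (14 - (5)*(3) - (3)*(0)) / 1 = -1
s = (6 - (-3)*(-1) - (-3)*(3) - (6)*(0)) / -3 = -4

(-4, -1, 3, 0)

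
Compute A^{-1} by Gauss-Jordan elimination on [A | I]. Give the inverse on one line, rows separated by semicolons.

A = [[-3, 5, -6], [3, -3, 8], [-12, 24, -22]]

inverse = [-21/2 -17/6 11/6; -5/2 -1/2 1/2; 3 1 -1/2]

Gauss-Jordan on [A | I]:
R1 <- (1/-3)*R1:  [    1  -5/3     2  |  -1/3     0     0 ]
R2 <- R2 - (3)*R1:  [ 0  2  2  |  1  1  0 ]
R3 <- R3 - (-12)*R1:  [  0   4   2  |  -4   0   1 ]
R2 <- (1/2)*R2:  [   0    1    1  |  1/2  1/2    0 ]
R1 <- R1 - (-5/3)*R2:  [    1     0  11/3  |   1/2   5/6     0 ]
R3 <- R3 - (4)*R2:  [  0   0  -2  |  -6  -2   1 ]
R3 <- (1/-2)*R3:  [    0     0     1  |     3     1  -1/2 ]
R1 <- R1 - (11/3)*R3:  [     1      0      0  |  -21/2  -17/6   11/6 ]
R2 <- R2 - (1)*R3:  [    0     1     0  |  -5/2  -1/2   1/2 ]
Right block of [I | A^{-1}] is the inverse:
[ -21/2  -17/6  11/6 ]
[  -5/2   -1/2   1/2 ]
[     3      1  -1/2 ]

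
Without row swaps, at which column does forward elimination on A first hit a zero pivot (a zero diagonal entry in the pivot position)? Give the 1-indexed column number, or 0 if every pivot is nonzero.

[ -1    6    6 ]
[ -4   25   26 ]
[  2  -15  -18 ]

Naive forward elimination:
R2 <- R2 - (4)*R1:  [ 0  1  2 ]
R3 <- R3 - (-2)*R1:  [  0  -3  -6 ]
R3 <- R3 - (-3)*R2:  [ 0  0  0 ]
Matrix at this point:
[ -1  6  6 ]
[  0  1  2 ]
[  0  0  0 ]
Pivot entry (3,3) in the last row is zero and there are no rows below to swap with -> zero pivot in column 3 (A is singular).

first zero-pivot column = 3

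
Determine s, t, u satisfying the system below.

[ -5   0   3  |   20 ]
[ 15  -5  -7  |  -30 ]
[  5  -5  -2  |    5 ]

(-1, -4, 5)

Forward elimination on [A|b]:
R2 <- R2 - (-3)*R1:  [  0  -5   2  30 ]
R3 <- R3 - (-1)*R1:  [  0  -5   1  25 ]
R3 <- R3 - (1)*R2:  [  0   0  -1  -5 ]
Row echelon form:
[ -5   0   3  |  20 ]
[  0  -5   2  |  30 ]
[  0   0  -1  |  -5 ]
Back-substitution:
u = (-5) / -1 = 5
t = (30 - (2)*(5)) / -5 = -4
s = (20 - (3)*(5)) / -5 = -1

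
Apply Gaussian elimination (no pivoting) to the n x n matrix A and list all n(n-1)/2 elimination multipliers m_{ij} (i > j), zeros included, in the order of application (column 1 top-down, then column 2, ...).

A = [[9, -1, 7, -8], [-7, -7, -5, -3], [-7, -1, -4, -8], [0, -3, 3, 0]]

Forward elimination:
R2 <- R2 - (-7/9)*R1:  [     0  -70/9    4/9  -83/9 ]
R3 <- R3 - (-7/9)*R1:  [      0   -16/9    13/9  -128/9 ]
R4: entry in column 1 is already 0 -> m_{41} = 0 (no row operation needed)
R3 <- R3 - (8/35)*R2:  [       0        0    47/35  -424/35 ]
R4 <- R4 - (27/70)*R2:  [      0       0   99/35  249/70 ]
R4 <- R4 - (99/47)*R3:  [       0        0        0  2733/94 ]
Multipliers (in order of application): m_{21} = -7/9, m_{31} = -7/9, m_{41} = 0, m_{32} = 8/35, m_{42} = 27/70, m_{43} = 99/47

multipliers: -7/9, -7/9, 0, 8/35, 27/70, 99/47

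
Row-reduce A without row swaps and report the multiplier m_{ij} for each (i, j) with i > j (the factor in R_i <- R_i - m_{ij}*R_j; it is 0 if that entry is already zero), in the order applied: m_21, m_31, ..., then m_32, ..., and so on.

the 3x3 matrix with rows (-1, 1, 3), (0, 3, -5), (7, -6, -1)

multipliers: 0, -7, 1/3

Forward elimination:
R2: entry in column 1 is already 0 -> m_{21} = 0 (no row operation needed)
R3 <- R3 - (-7)*R1:  [  0   1  20 ]
R3 <- R3 - (1/3)*R2:  [    0     0  65/3 ]
Multipliers (in order of application): m_{21} = 0, m_{31} = -7, m_{32} = 1/3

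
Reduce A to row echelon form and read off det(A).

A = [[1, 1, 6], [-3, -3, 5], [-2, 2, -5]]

Forward elimination:
R2 <- R2 - (-3)*R1:  [  0   0  23 ]
R3 <- R3 - (-2)*R1:  [ 0  4  7 ]
R2 <-> R3   (pivot in column 2 was zero)
[ 1  1   6 ]
[ 0  4   7 ]
[ 0  0  23 ]
Upper-triangular form:
[ 1  1   6 ]
[ 0  4   7 ]
[ 0  0  23 ]
det(A) = (-1)^1 * (1) * (4) * (23) = -92  (1 row swap -> sign -1)

det(A) = -92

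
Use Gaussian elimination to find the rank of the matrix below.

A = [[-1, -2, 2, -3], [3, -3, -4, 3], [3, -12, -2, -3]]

Row reduction:
R2 <- R2 - (-3)*R1:  [  0  -9   2  -6 ]
R3 <- R3 - (-3)*R1:  [   0  -18    4  -12 ]
R3 <- R3 - (2)*R2:  [ 0  0  0  0 ]
Row echelon form:
[ -1  -2  2  -3 ]
[  0  -9  2  -6 ]
[  0   0  0   0 ]
Nonzero rows / pivot columns: 2

rank(A) = 2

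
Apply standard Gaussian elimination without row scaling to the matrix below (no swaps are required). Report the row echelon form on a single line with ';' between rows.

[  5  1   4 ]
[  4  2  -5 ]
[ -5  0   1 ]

REF = [5 1 4; 0 6/5 -41/5; 0 0 71/6]

Forward elimination:
R2 <- R2 - (4/5)*R1:  [     0    6/5  -41/5 ]
R3 <- R3 - (-1)*R1:  [ 0  1  5 ]
R3 <- R3 - (5/6)*R2:  [    0     0  71/6 ]
Row echelon form:
[ 5    1      4 ]
[ 0  6/5  -41/5 ]
[ 0    0   71/6 ]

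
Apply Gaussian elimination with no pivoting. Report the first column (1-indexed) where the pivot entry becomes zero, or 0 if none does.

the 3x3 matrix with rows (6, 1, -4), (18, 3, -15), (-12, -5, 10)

first zero-pivot column = 2

Naive forward elimination:
R2 <- R2 - (3)*R1:  [  0   0  -3 ]
R3 <- R3 - (-2)*R1:  [  0  -3   2 ]
Matrix at this point:
[ 6   1  -4 ]
[ 0   0  -3 ]
[ 0  -3   2 ]
Pivot entry (2,2) is zero but row 3 has -3 in column 2 -> naive elimination stops; a row interchange (e.g. R2 <-> R3) would be required here.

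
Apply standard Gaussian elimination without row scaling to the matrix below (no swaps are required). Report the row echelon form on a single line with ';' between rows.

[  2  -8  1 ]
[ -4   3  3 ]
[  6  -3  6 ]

REF = [2 -8 1; 0 -13 5; 0 0 144/13]

Forward elimination:
R2 <- R2 - (-2)*R1:  [   0  -13    5 ]
R3 <- R3 - (3)*R1:  [  0  21   3 ]
R3 <- R3 - (-21/13)*R2:  [      0       0  144/13 ]
Row echelon form:
[ 2   -8       1 ]
[ 0  -13       5 ]
[ 0    0  144/13 ]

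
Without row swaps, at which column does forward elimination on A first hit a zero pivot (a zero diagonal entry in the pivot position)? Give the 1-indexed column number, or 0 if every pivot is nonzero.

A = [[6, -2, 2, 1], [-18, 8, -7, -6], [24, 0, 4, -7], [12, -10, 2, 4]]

first zero-pivot column = 3

Naive forward elimination:
R2 <- R2 - (-3)*R1:  [  0   2  -1  -3 ]
R3 <- R3 - (4)*R1:  [   0    8   -4  -11 ]
R4 <- R4 - (2)*R1:  [  0  -6  -2   2 ]
R3 <- R3 - (4)*R2:  [ 0  0  0  1 ]
R4 <- R4 - (-3)*R2:  [  0   0  -5  -7 ]
Matrix at this point:
[ 6  -2   2   1 ]
[ 0   2  -1  -3 ]
[ 0   0   0   1 ]
[ 0   0  -5  -7 ]
Pivot entry (3,3) is zero but row 4 has -5 in column 3 -> naive elimination stops; a row interchange (e.g. R3 <-> R4) would be required here.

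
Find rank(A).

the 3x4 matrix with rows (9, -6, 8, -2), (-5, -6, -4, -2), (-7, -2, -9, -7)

rank(A) = 3

Row reduction:
R2 <- R2 - (-5/9)*R1:  [     0  -28/3    4/9  -28/9 ]
R3 <- R3 - (-7/9)*R1:  [     0  -20/3  -25/9  -77/9 ]
R3 <- R3 - (5/7)*R2:  [      0       0  -65/21   -19/3 ]
Row echelon form:
[ 9     -6       8     -2 ]
[ 0  -28/3     4/9  -28/9 ]
[ 0      0  -65/21  -19/3 ]
Nonzero rows / pivot columns: 3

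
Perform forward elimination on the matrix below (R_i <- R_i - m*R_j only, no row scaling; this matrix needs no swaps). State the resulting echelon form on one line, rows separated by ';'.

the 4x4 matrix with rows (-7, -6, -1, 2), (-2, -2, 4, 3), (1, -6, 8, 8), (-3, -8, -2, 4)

REF = [-7 -6 -1 2; 0 -2/7 30/7 17/7; 0 0 -95 -50; 0 0 0 13/19]

Forward elimination:
R2 <- R2 - (2/7)*R1:  [    0  -2/7  30/7  17/7 ]
R3 <- R3 - (-1/7)*R1:  [     0  -48/7   55/7   58/7 ]
R4 <- R4 - (3/7)*R1:  [     0  -38/7  -11/7   22/7 ]
R3 <- R3 - (24)*R2:  [   0    0  -95  -50 ]
R4 <- R4 - (19)*R2:  [   0    0  -83  -43 ]
R4 <- R4 - (83/95)*R3:  [     0      0      0  13/19 ]
Row echelon form:
[ -7    -6    -1      2 ]
[  0  -2/7  30/7   17/7 ]
[  0     0   -95    -50 ]
[  0     0     0  13/19 ]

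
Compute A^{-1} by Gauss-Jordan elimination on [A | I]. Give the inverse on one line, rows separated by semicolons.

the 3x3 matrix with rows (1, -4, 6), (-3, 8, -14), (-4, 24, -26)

Gauss-Jordan on [A | I]:
R2 <- R2 - (-3)*R1:  [  0  -4   4  |   3   1   0 ]
R3 <- R3 - (-4)*R1:  [  0   8  -2  |   4   0   1 ]
R2 <- (1/-4)*R2:  [    0     1    -1  |  -3/4  -1/4     0 ]
R1 <- R1 - (-4)*R2:  [  1   0   2  |  -2  -1   0 ]
R3 <- R3 - (8)*R2:  [  0   0   6  |  10   2   1 ]
R3 <- (1/6)*R3:  [   0    0    1  |  5/3  1/3  1/6 ]
R1 <- R1 - (2)*R3:  [     1      0      0  |  -16/3   -5/3   -1/3 ]
R2 <- R2 - (-1)*R3:  [     0      1      0  |  11/12   1/12    1/6 ]
Right block of [I | A^{-1}] is the inverse:
[ -16/3  -5/3  -1/3 ]
[ 11/12  1/12   1/6 ]
[   5/3   1/3   1/6 ]

inverse = [-16/3 -5/3 -1/3; 11/12 1/12 1/6; 5/3 1/3 1/6]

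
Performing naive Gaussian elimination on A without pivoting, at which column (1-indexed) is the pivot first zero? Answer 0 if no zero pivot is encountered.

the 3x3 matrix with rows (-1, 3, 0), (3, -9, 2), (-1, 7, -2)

first zero-pivot column = 2

Naive forward elimination:
R2 <- R2 - (-3)*R1:  [ 0  0  2 ]
R3 <- R3 - (1)*R1:  [  0   4  -2 ]
Matrix at this point:
[ -1  3   0 ]
[  0  0   2 ]
[  0  4  -2 ]
Pivot entry (2,2) is zero but row 3 has 4 in column 2 -> naive elimination stops; a row interchange (e.g. R2 <-> R3) would be required here.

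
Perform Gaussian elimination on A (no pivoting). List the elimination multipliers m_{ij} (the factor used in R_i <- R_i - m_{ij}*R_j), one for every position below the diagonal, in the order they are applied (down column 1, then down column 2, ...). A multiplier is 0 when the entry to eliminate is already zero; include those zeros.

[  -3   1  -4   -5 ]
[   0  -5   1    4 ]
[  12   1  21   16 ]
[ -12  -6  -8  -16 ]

multipliers: 0, -4, 4, -1, 2, 1

Forward elimination:
R2: entry in column 1 is already 0 -> m_{21} = 0 (no row operation needed)
R3 <- R3 - (-4)*R1:  [  0   5   5  -4 ]
R4 <- R4 - (4)*R1:  [   0  -10    8    4 ]
R3 <- R3 - (-1)*R2:  [ 0  0  6  0 ]
R4 <- R4 - (2)*R2:  [  0   0   6  -4 ]
R4 <- R4 - (1)*R3:  [  0   0   0  -4 ]
Multipliers (in order of application): m_{21} = 0, m_{31} = -4, m_{41} = 4, m_{32} = -1, m_{42} = 2, m_{43} = 1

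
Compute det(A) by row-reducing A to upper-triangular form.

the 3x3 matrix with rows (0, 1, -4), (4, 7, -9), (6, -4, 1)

Forward elimination:
R1 <-> R2   (pivot in column 1 was zero)
[ 4   7  -9 ]
[ 0   1  -4 ]
[ 6  -4   1 ]
R3 <- R3 - (3/2)*R1:  [     0  -29/2   29/2 ]
R3 <- R3 - (-29/2)*R2:  [     0      0  -87/2 ]
Upper-triangular form:
[ 4  7     -9 ]
[ 0  1     -4 ]
[ 0  0  -87/2 ]
det(A) = (-1)^1 * (4) * (1) * (-87/2) = 174  (1 row swap -> sign -1)

det(A) = 174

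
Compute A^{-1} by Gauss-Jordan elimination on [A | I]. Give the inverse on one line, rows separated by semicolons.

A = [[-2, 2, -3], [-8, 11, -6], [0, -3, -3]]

Gauss-Jordan on [A | I]:
R1 <- (1/-2)*R1:  [    1    -1   3/2  |  -1/2     0     0 ]
R2 <- R2 - (-8)*R1:  [  0   3   6  |  -4   1   0 ]
R2 <- (1/3)*R2:  [    0     1     2  |  -4/3   1/3     0 ]
R1 <- R1 - (-1)*R2:  [     1      0    7/2  |  -11/6    1/3      0 ]
R3 <- R3 - (-3)*R2:  [  0   0   3  |  -4   1   1 ]
R3 <- (1/3)*R3:  [    0     0     1  |  -4/3   1/3   1/3 ]
R1 <- R1 - (7/2)*R3:  [    1     0     0  |  17/6  -5/6  -7/6 ]
R2 <- R2 - (2)*R3:  [    0     1     0  |   4/3  -1/3  -2/3 ]
Right block of [I | A^{-1}] is the inverse:
[ 17/6  -5/6  -7/6 ]
[  4/3  -1/3  -2/3 ]
[ -4/3   1/3   1/3 ]

inverse = [17/6 -5/6 -7/6; 4/3 -1/3 -2/3; -4/3 1/3 1/3]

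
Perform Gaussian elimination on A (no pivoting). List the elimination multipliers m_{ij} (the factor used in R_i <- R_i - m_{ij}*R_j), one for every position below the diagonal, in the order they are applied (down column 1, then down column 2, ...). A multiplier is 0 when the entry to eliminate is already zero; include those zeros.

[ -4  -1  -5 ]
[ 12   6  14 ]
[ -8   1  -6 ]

multipliers: -3, 2, 1

Forward elimination:
R2 <- R2 - (-3)*R1:  [  0   3  -1 ]
R3 <- R3 - (2)*R1:  [ 0  3  4 ]
R3 <- R3 - (1)*R2:  [ 0  0  5 ]
Multipliers (in order of application): m_{21} = -3, m_{31} = 2, m_{32} = 1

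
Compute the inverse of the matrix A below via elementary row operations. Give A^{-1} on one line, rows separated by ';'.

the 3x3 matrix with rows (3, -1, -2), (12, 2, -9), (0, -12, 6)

inverse = [-4/3 5/12 13/72; -1 1/4 1/24; -2 1/2 1/4]

Gauss-Jordan on [A | I]:
R1 <- (1/3)*R1:  [    1  -1/3  -2/3  |   1/3     0     0 ]
R2 <- R2 - (12)*R1:  [  0   6  -1  |  -4   1   0 ]
R2 <- (1/6)*R2:  [    0     1  -1/6  |  -2/3   1/6     0 ]
R1 <- R1 - (-1/3)*R2:  [      1       0  -13/18  |     1/9    1/18       0 ]
R3 <- R3 - (-12)*R2:  [  0   0   4  |  -8   2   1 ]
R3 <- (1/4)*R3:  [   0    0    1  |   -2  1/2  1/4 ]
R1 <- R1 - (-13/18)*R3:  [     1      0      0  |   -4/3   5/12  13/72 ]
R2 <- R2 - (-1/6)*R3:  [    0     1     0  |    -1   1/4  1/24 ]
Right block of [I | A^{-1}] is the inverse:
[ -4/3  5/12  13/72 ]
[   -1   1/4   1/24 ]
[   -2   1/2    1/4 ]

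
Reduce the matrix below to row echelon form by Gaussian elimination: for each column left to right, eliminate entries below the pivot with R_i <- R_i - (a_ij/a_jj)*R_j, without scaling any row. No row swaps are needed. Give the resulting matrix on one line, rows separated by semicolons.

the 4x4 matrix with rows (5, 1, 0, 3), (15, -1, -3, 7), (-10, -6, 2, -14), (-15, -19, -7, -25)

REF = [5 1 0 3; 0 -4 -3 -2; 0 0 5 -6; 0 0 0 -2]

Forward elimination:
R2 <- R2 - (3)*R1:  [  0  -4  -3  -2 ]
R3 <- R3 - (-2)*R1:  [  0  -4   2  -8 ]
R4 <- R4 - (-3)*R1:  [   0  -16   -7  -16 ]
R3 <- R3 - (1)*R2:  [  0   0   5  -6 ]
R4 <- R4 - (4)*R2:  [  0   0   5  -8 ]
R4 <- R4 - (1)*R3:  [  0   0   0  -2 ]
Row echelon form:
[ 5   1   0   3 ]
[ 0  -4  -3  -2 ]
[ 0   0   5  -6 ]
[ 0   0   0  -2 ]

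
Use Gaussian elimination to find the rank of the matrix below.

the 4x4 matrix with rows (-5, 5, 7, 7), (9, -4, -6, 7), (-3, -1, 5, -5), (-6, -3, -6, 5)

Row reduction:
R2 <- R2 - (-9/5)*R1:  [    0     5  33/5  98/5 ]
R3 <- R3 - (3/5)*R1:  [     0     -4    4/5  -46/5 ]
R4 <- R4 - (6/5)*R1:  [     0     -9  -72/5  -17/5 ]
R3 <- R3 - (-4/5)*R2:  [      0       0  152/25  162/25 ]
R4 <- R4 - (-9/5)*R2:  [      0       0  -63/25  797/25 ]
R4 <- R4 - (-63/152)*R3:  [       0        0        0  2627/76 ]
Row echelon form:
[ -5  5       7        7 ]
[  0  5    33/5     98/5 ]
[  0  0  152/25   162/25 ]
[  0  0       0  2627/76 ]
Nonzero rows / pivot columns: 4

rank(A) = 4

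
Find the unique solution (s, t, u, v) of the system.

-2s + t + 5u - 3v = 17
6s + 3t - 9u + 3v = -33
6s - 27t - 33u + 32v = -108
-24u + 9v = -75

(0, -2, 2, -3)

Forward elimination on [A|b]:
R2 <- R2 - (-3)*R1:  [  0   6   6  -6  18 ]
R3 <- R3 - (-3)*R1:  [   0  -24  -18   23  -57 ]
R3 <- R3 - (-4)*R2:  [  0   0   6  -1  15 ]
R4 <- R4 - (-4)*R3:  [   0    0    0    5  -15 ]
Row echelon form:
[ -2  1  5  -3  |   17 ]
[  0  6  6  -6  |   18 ]
[  0  0  6  -1  |   15 ]
[  0  0  0   5  |  -15 ]
Back-substitution:
v = (-15) / 5 = -3
u = (15 - (-1)*(-3)) / 6 = 2
t = (18 - (6)*(2) - (-6)*(-3)) / 6 = -2
s = (17 - (1)*(-2) - (5)*(2) - (-3)*(-3)) / -2 = 0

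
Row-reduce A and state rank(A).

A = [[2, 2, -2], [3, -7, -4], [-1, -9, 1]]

Row reduction:
R2 <- R2 - (3/2)*R1:  [   0  -10   -1 ]
R3 <- R3 - (-1/2)*R1:  [  0  -8   0 ]
R3 <- R3 - (4/5)*R2:  [   0    0  4/5 ]
Row echelon form:
[ 2    2   -2 ]
[ 0  -10   -1 ]
[ 0    0  4/5 ]
Nonzero rows / pivot columns: 3

rank(A) = 3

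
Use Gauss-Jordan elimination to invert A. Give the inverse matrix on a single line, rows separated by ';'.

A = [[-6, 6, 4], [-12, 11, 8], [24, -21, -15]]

inverse = [1/2 1 2/3; 2 -1 0; -2 3 1]

Gauss-Jordan on [A | I]:
R1 <- (1/-6)*R1:  [    1    -1  -2/3  |  -1/6     0     0 ]
R2 <- R2 - (-12)*R1:  [  0  -1   0  |  -2   1   0 ]
R3 <- R3 - (24)*R1:  [ 0  3  1  |  4  0  1 ]
R2 <- (1/-1)*R2:  [  0   1   0  |   2  -1   0 ]
R1 <- R1 - (-1)*R2:  [    1     0  -2/3  |  11/6    -1     0 ]
R3 <- R3 - (3)*R2:  [  0   0   1  |  -2   3   1 ]
R1 <- R1 - (-2/3)*R3:  [   1    0    0  |  1/2    1  2/3 ]
Right block of [I | A^{-1}] is the inverse:
[ 1/2   1  2/3 ]
[   2  -1    0 ]
[  -2   3    1 ]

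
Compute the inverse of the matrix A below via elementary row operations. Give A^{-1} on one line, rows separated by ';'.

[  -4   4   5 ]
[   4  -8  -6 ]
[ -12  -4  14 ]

inverse = [-17/6 -19/12 1/3; 1/3 1/12 -1/12; -7/3 -4/3 1/3]

Gauss-Jordan on [A | I]:
R1 <- (1/-4)*R1:  [    1    -1  -5/4  |  -1/4     0     0 ]
R2 <- R2 - (4)*R1:  [  0  -4  -1  |   1   1   0 ]
R3 <- R3 - (-12)*R1:  [   0  -16   -1  |   -3    0    1 ]
R2 <- (1/-4)*R2:  [    0     1   1/4  |  -1/4  -1/4     0 ]
R1 <- R1 - (-1)*R2:  [    1     0    -1  |  -1/2  -1/4     0 ]
R3 <- R3 - (-16)*R2:  [  0   0   3  |  -7  -4   1 ]
R3 <- (1/3)*R3:  [    0     0     1  |  -7/3  -4/3   1/3 ]
R1 <- R1 - (-1)*R3:  [      1       0       0  |   -17/6  -19/12     1/3 ]
R2 <- R2 - (1/4)*R3:  [     0      1      0  |    1/3   1/12  -1/12 ]
Right block of [I | A^{-1}] is the inverse:
[ -17/6  -19/12    1/3 ]
[   1/3    1/12  -1/12 ]
[  -7/3    -4/3    1/3 ]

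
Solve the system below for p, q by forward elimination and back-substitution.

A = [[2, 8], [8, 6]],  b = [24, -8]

Forward elimination on [A|b]:
R2 <- R2 - (4)*R1:  [    0   -26  -104 ]
Row echelon form:
[ 2    8  |    24 ]
[ 0  -26  |  -104 ]
Back-substitution:
q = (-104) / -26 = 4
p = (24 - (8)*(4)) / 2 = -4

(-4, 4)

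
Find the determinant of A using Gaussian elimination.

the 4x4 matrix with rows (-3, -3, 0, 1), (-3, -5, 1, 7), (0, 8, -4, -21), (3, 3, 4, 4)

Forward elimination:
R2 <- R2 - (1)*R1:  [  0  -2   1   6 ]
R4 <- R4 - (-1)*R1:  [ 0  0  4  5 ]
R3 <- R3 - (-4)*R2:  [ 0  0  0  3 ]
R3 <-> R4   (pivot in column 3 was zero)
[ -3  -3  0  1 ]
[  0  -2  1  6 ]
[  0   0  4  5 ]
[  0   0  0  3 ]
Upper-triangular form:
[ -3  -3  0  1 ]
[  0  -2  1  6 ]
[  0   0  4  5 ]
[  0   0  0  3 ]
det(A) = (-1)^1 * (-3) * (-2) * (4) * (3) = -72  (1 row swap -> sign -1)

det(A) = -72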